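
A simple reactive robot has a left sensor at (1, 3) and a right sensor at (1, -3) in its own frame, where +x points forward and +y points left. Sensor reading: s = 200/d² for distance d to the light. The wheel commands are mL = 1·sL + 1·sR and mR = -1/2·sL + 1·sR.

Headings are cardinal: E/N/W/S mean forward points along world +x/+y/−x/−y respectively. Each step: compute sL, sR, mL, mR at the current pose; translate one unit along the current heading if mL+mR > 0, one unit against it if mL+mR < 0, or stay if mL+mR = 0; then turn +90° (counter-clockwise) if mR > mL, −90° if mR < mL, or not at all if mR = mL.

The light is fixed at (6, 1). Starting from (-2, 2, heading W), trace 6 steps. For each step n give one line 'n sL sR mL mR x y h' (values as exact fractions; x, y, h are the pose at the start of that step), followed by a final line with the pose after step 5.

0 40/17 200/97 7280/1649 1460/1649 -2 2 W
1 50/37 5 235/37 160/37 -3 2 N
2 200/89 40/13 6160/1157 2260/1157 -3 3 E
3 100/13 100/61 7400/793 -1750/793 -2 3 S
4 40/17 200/97 7280/1649 1460/1649 -2 2 W
5 50/37 5 235/37 160/37 -3 2 N
final -3 3 E

n=0: pose=(-2,2,W); sL=40/17, sR=200/97; mL=7280/1649, mR=1460/1649; mL+mR=8740/1649 → advance +1; mR−mL=-60/17 → turn -1·90°
n=1: pose=(-3,2,N); sL=50/37, sR=5; mL=235/37, mR=160/37; mL+mR=395/37 → advance +1; mR−mL=-75/37 → turn -1·90°
n=2: pose=(-3,3,E); sL=200/89, sR=40/13; mL=6160/1157, mR=2260/1157; mL+mR=8420/1157 → advance +1; mR−mL=-300/89 → turn -1·90°
n=3: pose=(-2,3,S); sL=100/13, sR=100/61; mL=7400/793, mR=-1750/793; mL+mR=5650/793 → advance +1; mR−mL=-150/13 → turn -1·90°
n=4: pose=(-2,2,W); sL=40/17, sR=200/97; mL=7280/1649, mR=1460/1649; mL+mR=8740/1649 → advance +1; mR−mL=-60/17 → turn -1·90°
n=5: pose=(-3,2,N); sL=50/37, sR=5; mL=235/37, mR=160/37; mL+mR=395/37 → advance +1; mR−mL=-75/37 → turn -1·90°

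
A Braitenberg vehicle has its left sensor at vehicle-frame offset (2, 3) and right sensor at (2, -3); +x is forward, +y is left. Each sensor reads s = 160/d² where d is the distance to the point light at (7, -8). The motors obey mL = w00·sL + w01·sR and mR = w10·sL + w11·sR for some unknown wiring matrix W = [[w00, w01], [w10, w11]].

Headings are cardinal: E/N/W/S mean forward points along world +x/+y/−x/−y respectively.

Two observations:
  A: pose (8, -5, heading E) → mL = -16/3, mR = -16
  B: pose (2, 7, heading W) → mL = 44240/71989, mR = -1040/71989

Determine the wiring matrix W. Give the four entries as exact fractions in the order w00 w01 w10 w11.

obs A: pose=(8,-5,E) → sL=32/9, sR=160/9, mL=-16/3, mR=-16
obs B: pose=(2,7,W) → sL=160/193, sR=160/373, mL=44240/71989, mR=-1040/71989
sensor matrix S = [[32/9, 160/9], [160/193, 160/373]]; det S = -8560640/647901
solve [mL_A; mL_B] = S·[w00; w01] and [mR_A; mR_B] = S·[w10; w11]:
  w00 = 1, w01 = -1/2, w10 = 1/2, w11 = -1

1 -1/2 1/2 -1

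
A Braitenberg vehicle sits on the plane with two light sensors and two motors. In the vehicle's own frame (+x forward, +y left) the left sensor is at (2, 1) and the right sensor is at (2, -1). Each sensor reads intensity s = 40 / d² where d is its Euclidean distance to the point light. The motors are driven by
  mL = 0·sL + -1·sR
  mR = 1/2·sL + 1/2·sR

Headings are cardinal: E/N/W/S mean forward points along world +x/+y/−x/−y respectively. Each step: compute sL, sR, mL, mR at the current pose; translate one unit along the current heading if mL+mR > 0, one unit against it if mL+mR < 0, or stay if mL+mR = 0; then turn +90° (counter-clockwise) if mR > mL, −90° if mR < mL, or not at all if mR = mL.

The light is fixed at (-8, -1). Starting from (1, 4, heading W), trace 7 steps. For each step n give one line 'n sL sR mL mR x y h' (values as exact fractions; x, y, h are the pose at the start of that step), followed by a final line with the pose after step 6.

n=0: pose=(1,4,W); sL=8/13, sR=8/17; mL=-8/17, mR=120/221; mL+mR=16/221 → advance +1; mR−mL=224/221 → turn +1·90°
n=1: pose=(0,4,S); sL=4/9, sR=20/29; mL=-20/29, mR=148/261; mL+mR=-32/261 → advance -1; mR−mL=328/261 → turn +1·90°
n=2: pose=(0,5,E); sL=40/149, sR=8/25; mL=-8/25, mR=1096/3725; mL+mR=-96/3725 → advance -1; mR−mL=2288/3725 → turn +1·90°
n=3: pose=(-1,5,N); sL=2/5, sR=5/16; mL=-5/16, mR=57/160; mL+mR=7/160 → advance +1; mR−mL=107/160 → turn +1·90°
n=4: pose=(-1,6,W); sL=40/61, sR=40/89; mL=-40/89, mR=3000/5429; mL+mR=560/5429 → advance +1; mR−mL=5440/5429 → turn +1·90°
n=5: pose=(-2,6,S); sL=20/37, sR=4/5; mL=-4/5, mR=124/185; mL+mR=-24/185 → advance -1; mR−mL=272/185 → turn +1·90°
n=6: pose=(-2,7,E); sL=8/29, sR=40/113; mL=-40/113, mR=1032/3277; mL+mR=-128/3277 → advance -1; mR−mL=2192/3277 → turn +1·90°

0 8/13 8/17 -8/17 120/221 1 4 W
1 4/9 20/29 -20/29 148/261 0 4 S
2 40/149 8/25 -8/25 1096/3725 0 5 E
3 2/5 5/16 -5/16 57/160 -1 5 N
4 40/61 40/89 -40/89 3000/5429 -1 6 W
5 20/37 4/5 -4/5 124/185 -2 6 S
6 8/29 40/113 -40/113 1032/3277 -2 7 E
final -3 7 N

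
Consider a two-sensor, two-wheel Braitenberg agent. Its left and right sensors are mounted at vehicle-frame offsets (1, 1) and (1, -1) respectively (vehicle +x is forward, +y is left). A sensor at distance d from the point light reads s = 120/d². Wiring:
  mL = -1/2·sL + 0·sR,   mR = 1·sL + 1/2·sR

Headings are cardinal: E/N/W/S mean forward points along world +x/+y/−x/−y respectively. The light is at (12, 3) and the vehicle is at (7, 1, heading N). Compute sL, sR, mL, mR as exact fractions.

left sensor world pos  = (6, 2); dL² = 37
right sensor world pos = (8, 2); dR² = 17
sL = 120/37 = 120/37
sR = 120/17 = 120/17
mL = -1/2·sL + 0·sR = -60/37
mR = 1·sL + 1/2·sR = 4260/629

120/37 120/17 -60/37 4260/629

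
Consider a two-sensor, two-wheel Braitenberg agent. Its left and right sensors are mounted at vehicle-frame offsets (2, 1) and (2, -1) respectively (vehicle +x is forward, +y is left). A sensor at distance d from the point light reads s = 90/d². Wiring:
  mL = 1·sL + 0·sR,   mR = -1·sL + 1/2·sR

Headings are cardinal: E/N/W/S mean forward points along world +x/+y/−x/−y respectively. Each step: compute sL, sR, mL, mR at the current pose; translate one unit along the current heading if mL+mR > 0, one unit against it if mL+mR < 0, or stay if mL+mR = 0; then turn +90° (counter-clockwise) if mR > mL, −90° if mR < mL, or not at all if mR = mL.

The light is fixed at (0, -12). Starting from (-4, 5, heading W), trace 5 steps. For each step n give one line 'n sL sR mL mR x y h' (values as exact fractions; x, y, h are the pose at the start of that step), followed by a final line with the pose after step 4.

n=0: pose=(-4,5,W); sL=45/146, sR=1/4; mL=45/146, mR=-107/584; mL+mR=1/8 → advance +1; mR−mL=-287/584 → turn -1·90°
n=1: pose=(-5,5,N); sL=90/397, sR=90/377; mL=90/397, mR=-16065/149669; mL+mR=45/377 → advance +1; mR−mL=-49995/149669 → turn -1·90°
n=2: pose=(-5,6,E); sL=9/37, sR=45/149; mL=9/37, mR=-1017/11026; mL+mR=45/298 → advance +1; mR−mL=-3699/11026 → turn -1·90°
n=3: pose=(-4,6,S); sL=18/53, sR=90/281; mL=18/53, mR=-2673/14893; mL+mR=45/281 → advance +1; mR−mL=-7731/14893 → turn -1·90°
n=4: pose=(-4,5,W); sL=45/146, sR=1/4; mL=45/146, mR=-107/584; mL+mR=1/8 → advance +1; mR−mL=-287/584 → turn -1·90°

0 45/146 1/4 45/146 -107/584 -4 5 W
1 90/397 90/377 90/397 -16065/149669 -5 5 N
2 9/37 45/149 9/37 -1017/11026 -5 6 E
3 18/53 90/281 18/53 -2673/14893 -4 6 S
4 45/146 1/4 45/146 -107/584 -4 5 W
final -5 5 N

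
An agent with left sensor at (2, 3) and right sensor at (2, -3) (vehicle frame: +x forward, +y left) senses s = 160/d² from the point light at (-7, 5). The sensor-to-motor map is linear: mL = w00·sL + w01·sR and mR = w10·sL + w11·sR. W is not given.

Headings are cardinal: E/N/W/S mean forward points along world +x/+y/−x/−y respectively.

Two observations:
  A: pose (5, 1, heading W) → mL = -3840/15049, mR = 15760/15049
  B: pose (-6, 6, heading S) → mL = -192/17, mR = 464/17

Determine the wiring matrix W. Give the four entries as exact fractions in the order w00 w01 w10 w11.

1/2 -1/2 -1/2 1

obs A: pose=(5,1,W) → sL=160/149, sR=160/101, mL=-3840/15049, mR=15760/15049
obs B: pose=(-6,6,S) → sL=160/17, sR=32, mL=-192/17, mR=464/17
sensor matrix S = [[160/149, 160/101], [160/17, 32]]; det S = 4976640/255833
solve [mL_A; mL_B] = S·[w00; w01] and [mR_A; mR_B] = S·[w10; w11]:
  w00 = 1/2, w01 = -1/2, w10 = -1/2, w11 = 1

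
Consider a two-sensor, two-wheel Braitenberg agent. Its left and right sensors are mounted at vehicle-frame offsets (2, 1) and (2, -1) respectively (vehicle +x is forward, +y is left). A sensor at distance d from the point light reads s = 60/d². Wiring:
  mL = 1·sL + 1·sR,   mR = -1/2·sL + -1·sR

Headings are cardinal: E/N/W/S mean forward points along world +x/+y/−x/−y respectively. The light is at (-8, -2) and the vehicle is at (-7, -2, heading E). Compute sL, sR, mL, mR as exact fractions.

left sensor world pos  = (-5, -1); dL² = 10
right sensor world pos = (-5, -3); dR² = 10
sL = 60/10 = 6
sR = 60/10 = 6
mL = 1·sL + 1·sR = 12
mR = -1/2·sL + -1·sR = -9

6 6 12 -9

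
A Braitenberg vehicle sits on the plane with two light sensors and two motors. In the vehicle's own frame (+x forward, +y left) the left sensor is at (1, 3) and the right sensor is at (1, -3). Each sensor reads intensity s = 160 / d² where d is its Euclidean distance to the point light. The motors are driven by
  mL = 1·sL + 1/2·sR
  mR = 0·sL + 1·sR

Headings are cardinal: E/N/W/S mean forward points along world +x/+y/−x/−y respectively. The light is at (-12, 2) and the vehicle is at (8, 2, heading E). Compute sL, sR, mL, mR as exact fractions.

16/45 16/45 8/15 16/45

left sensor world pos  = (9, 5); dL² = 450
right sensor world pos = (9, -1); dR² = 450
sL = 160/450 = 16/45
sR = 160/450 = 16/45
mL = 1·sL + 1/2·sR = 8/15
mR = 0·sL + 1·sR = 16/45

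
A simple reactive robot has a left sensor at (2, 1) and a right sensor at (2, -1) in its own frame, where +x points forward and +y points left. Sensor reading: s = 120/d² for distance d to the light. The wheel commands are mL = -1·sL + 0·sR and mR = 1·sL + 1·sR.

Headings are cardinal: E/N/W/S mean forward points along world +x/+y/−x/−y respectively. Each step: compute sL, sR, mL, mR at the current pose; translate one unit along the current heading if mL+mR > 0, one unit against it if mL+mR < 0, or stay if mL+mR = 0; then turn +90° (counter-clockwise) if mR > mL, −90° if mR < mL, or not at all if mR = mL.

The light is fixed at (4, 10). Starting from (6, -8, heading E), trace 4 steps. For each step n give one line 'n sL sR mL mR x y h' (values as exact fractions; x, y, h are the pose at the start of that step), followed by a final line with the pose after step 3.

0 24/61 120/377 -24/61 16368/22997 6 -8 E
1 6/13 15/34 -6/13 399/442 7 -8 N
2 24/65 120/257 -24/65 13968/16705 7 -7 W
3 12/37 60/181 -12/37 4392/6697 6 -7 S
final 6 -8 E

n=0: pose=(6,-8,E); sL=24/61, sR=120/377; mL=-24/61, mR=16368/22997; mL+mR=120/377 → advance +1; mR−mL=25416/22997 → turn +1·90°
n=1: pose=(7,-8,N); sL=6/13, sR=15/34; mL=-6/13, mR=399/442; mL+mR=15/34 → advance +1; mR−mL=603/442 → turn +1·90°
n=2: pose=(7,-7,W); sL=24/65, sR=120/257; mL=-24/65, mR=13968/16705; mL+mR=120/257 → advance +1; mR−mL=20136/16705 → turn +1·90°
n=3: pose=(6,-7,S); sL=12/37, sR=60/181; mL=-12/37, mR=4392/6697; mL+mR=60/181 → advance +1; mR−mL=6564/6697 → turn +1·90°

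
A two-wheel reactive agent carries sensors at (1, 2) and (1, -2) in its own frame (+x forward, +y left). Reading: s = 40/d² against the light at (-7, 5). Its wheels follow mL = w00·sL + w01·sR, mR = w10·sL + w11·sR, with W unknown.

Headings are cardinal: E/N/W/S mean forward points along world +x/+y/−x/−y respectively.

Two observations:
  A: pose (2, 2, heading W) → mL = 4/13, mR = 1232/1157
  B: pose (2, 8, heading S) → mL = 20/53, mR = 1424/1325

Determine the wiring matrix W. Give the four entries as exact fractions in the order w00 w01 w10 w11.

obs A: pose=(2,2,W) → sL=40/89, sR=8/13, mL=4/13, mR=1232/1157
obs B: pose=(2,8,S) → sL=8/25, sR=40/53, mL=20/53, mR=1424/1325
sensor matrix S = [[40/89, 8/13], [8/25, 40/53]]; det S = 218112/1533025
solve [mL_A; mL_B] = S·[w00; w01] and [mR_A; mR_B] = S·[w10; w11]:
  w00 = 0, w01 = 1/2, w10 = 1, w11 = 1

0 1/2 1 1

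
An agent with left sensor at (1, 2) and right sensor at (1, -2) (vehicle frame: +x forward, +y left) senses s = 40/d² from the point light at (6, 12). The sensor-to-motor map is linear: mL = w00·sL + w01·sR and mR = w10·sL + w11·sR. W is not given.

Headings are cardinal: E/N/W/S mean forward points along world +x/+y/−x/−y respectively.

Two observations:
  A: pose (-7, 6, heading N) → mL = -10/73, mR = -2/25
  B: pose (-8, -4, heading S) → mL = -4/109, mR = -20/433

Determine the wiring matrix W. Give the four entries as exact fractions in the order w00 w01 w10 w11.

0 -1/2 -1/2 0

obs A: pose=(-7,6,N) → sL=4/25, sR=20/73, mL=-10/73, mR=-2/25
obs B: pose=(-8,-4,S) → sL=40/433, sR=8/109, mL=-4/109, mR=-20/433
sensor matrix S = [[4/25, 20/73], [40/433, 8/109]]; det S = -1168512/86134525
solve [mL_A; mL_B] = S·[w00; w01] and [mR_A; mR_B] = S·[w10; w11]:
  w00 = 0, w01 = -1/2, w10 = -1/2, w11 = 0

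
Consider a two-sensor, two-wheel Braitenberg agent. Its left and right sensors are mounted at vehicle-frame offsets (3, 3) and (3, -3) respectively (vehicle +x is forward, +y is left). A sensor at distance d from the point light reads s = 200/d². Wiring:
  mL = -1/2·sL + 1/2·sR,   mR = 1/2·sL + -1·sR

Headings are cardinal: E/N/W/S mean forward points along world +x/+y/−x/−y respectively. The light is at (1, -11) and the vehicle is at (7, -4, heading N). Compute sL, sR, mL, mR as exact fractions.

200/109 200/181 -7200/19729 -3700/19729

left sensor world pos  = (4, -1); dL² = 109
right sensor world pos = (10, -1); dR² = 181
sL = 200/109 = 200/109
sR = 200/181 = 200/181
mL = -1/2·sL + 1/2·sR = -7200/19729
mR = 1/2·sL + -1·sR = -3700/19729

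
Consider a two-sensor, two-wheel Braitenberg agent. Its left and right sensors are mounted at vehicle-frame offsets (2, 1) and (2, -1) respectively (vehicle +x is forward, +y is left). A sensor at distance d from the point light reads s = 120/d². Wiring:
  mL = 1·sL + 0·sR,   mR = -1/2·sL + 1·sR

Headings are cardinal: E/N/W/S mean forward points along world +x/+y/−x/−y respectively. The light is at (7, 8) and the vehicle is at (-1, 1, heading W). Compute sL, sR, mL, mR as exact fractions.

30/41 15/17 30/41 360/697

left sensor world pos  = (-3, 0); dL² = 164
right sensor world pos = (-3, 2); dR² = 136
sL = 120/164 = 30/41
sR = 120/136 = 15/17
mL = 1·sL + 0·sR = 30/41
mR = -1/2·sL + 1·sR = 360/697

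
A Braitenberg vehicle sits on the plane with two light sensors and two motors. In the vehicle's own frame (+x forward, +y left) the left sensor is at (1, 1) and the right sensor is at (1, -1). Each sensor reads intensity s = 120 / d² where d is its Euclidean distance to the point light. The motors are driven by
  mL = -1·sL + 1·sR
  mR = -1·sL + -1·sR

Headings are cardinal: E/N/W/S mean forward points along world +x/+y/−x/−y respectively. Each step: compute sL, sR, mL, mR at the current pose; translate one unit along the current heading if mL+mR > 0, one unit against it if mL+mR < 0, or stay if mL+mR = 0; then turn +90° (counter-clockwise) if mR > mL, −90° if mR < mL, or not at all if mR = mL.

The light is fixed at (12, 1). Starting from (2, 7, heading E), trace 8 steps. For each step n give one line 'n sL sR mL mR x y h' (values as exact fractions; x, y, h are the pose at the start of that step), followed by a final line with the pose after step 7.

0 12/13 60/53 144/689 -1416/689 2 7 E
1 24/25 120/169 -1056/4225 -7056/4225 1 7 S
2 2/3 15/26 -7/78 -97/78 1 8 W
3 24/37 24/29 192/1073 -1584/1073 2 8 N
4 12/13 60/53 144/689 -1416/689 2 7 E
5 24/25 120/169 -1056/4225 -7056/4225 1 7 S
6 2/3 15/26 -7/78 -97/78 1 8 W
7 24/37 24/29 192/1073 -1584/1073 2 8 N
final 2 7 E

n=0: pose=(2,7,E); sL=12/13, sR=60/53; mL=144/689, mR=-1416/689; mL+mR=-24/13 → advance -1; mR−mL=-120/53 → turn -1·90°
n=1: pose=(1,7,S); sL=24/25, sR=120/169; mL=-1056/4225, mR=-7056/4225; mL+mR=-48/25 → advance -1; mR−mL=-240/169 → turn -1·90°
n=2: pose=(1,8,W); sL=2/3, sR=15/26; mL=-7/78, mR=-97/78; mL+mR=-4/3 → advance -1; mR−mL=-15/13 → turn -1·90°
n=3: pose=(2,8,N); sL=24/37, sR=24/29; mL=192/1073, mR=-1584/1073; mL+mR=-48/37 → advance -1; mR−mL=-48/29 → turn -1·90°
n=4: pose=(2,7,E); sL=12/13, sR=60/53; mL=144/689, mR=-1416/689; mL+mR=-24/13 → advance -1; mR−mL=-120/53 → turn -1·90°
n=5: pose=(1,7,S); sL=24/25, sR=120/169; mL=-1056/4225, mR=-7056/4225; mL+mR=-48/25 → advance -1; mR−mL=-240/169 → turn -1·90°
n=6: pose=(1,8,W); sL=2/3, sR=15/26; mL=-7/78, mR=-97/78; mL+mR=-4/3 → advance -1; mR−mL=-15/13 → turn -1·90°
n=7: pose=(2,8,N); sL=24/37, sR=24/29; mL=192/1073, mR=-1584/1073; mL+mR=-48/37 → advance -1; mR−mL=-48/29 → turn -1·90°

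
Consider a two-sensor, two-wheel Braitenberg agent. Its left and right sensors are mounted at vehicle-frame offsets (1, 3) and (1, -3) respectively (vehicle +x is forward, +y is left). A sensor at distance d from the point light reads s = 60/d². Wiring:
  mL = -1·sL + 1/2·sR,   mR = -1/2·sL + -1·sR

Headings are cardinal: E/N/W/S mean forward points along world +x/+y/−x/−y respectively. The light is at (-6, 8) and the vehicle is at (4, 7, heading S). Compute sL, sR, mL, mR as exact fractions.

60/173 60/53 2010/9169 -11970/9169

left sensor world pos  = (7, 6); dL² = 173
right sensor world pos = (1, 6); dR² = 53
sL = 60/173 = 60/173
sR = 60/53 = 60/53
mL = -1·sL + 1/2·sR = 2010/9169
mR = -1/2·sL + -1·sR = -11970/9169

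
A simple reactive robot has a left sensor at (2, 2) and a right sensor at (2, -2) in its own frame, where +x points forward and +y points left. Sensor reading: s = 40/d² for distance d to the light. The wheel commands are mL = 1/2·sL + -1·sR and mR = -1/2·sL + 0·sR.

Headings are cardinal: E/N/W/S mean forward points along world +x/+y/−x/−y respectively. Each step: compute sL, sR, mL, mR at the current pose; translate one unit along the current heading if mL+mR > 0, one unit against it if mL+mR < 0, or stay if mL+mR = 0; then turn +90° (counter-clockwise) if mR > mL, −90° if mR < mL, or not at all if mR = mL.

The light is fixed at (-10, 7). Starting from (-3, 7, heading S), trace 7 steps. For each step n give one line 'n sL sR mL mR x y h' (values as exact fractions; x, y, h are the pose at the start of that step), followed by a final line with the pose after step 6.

n=0: pose=(-3,7,S); sL=8/17, sR=40/29; mL=-564/493, mR=-4/17; mL+mR=-40/29 → advance -1; mR−mL=448/493 → turn +1·90°
n=1: pose=(-3,8,E); sL=4/9, sR=20/41; mL=-98/369, mR=-2/9; mL+mR=-20/41 → advance -1; mR−mL=16/369 → turn +1·90°
n=2: pose=(-4,8,N); sL=8/5, sR=40/73; mL=92/365, mR=-4/5; mL+mR=-40/73 → advance -1; mR−mL=-384/365 → turn -1·90°
n=3: pose=(-4,7,E); sL=10/17, sR=10/17; mL=-5/17, mR=-5/17; mL+mR=-10/17 → advance -1; mR−mL=0 → turn +0·90°
n=4: pose=(-5,7,E); sL=40/53, sR=40/53; mL=-20/53, mR=-20/53; mL+mR=-40/53 → advance -1; mR−mL=0 → turn +0·90°
n=5: pose=(-6,7,E); sL=1, sR=1; mL=-1/2, mR=-1/2; mL+mR=-1 → advance -1; mR−mL=0 → turn +0·90°
n=6: pose=(-7,7,E); sL=40/29, sR=40/29; mL=-20/29, mR=-20/29; mL+mR=-40/29 → advance -1; mR−mL=0 → turn +0·90°

0 8/17 40/29 -564/493 -4/17 -3 7 S
1 4/9 20/41 -98/369 -2/9 -3 8 E
2 8/5 40/73 92/365 -4/5 -4 8 N
3 10/17 10/17 -5/17 -5/17 -4 7 E
4 40/53 40/53 -20/53 -20/53 -5 7 E
5 1 1 -1/2 -1/2 -6 7 E
6 40/29 40/29 -20/29 -20/29 -7 7 E
final -8 7 E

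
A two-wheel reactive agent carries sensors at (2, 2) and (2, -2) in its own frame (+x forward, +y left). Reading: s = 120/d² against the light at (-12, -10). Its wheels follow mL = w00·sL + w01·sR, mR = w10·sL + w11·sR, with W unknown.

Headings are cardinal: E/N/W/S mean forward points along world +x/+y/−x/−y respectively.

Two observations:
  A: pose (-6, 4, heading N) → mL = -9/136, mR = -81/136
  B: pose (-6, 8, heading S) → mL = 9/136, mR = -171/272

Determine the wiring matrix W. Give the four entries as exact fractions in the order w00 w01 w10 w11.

-1 1 -1/2 -1

obs A: pose=(-6,4,N) → sL=15/34, sR=3/8, mL=-9/136, mR=-81/136
obs B: pose=(-6,8,S) → sL=3/8, sR=15/34, mL=9/136, mR=-171/272
sensor matrix S = [[15/34, 3/8], [3/8, 15/34]]; det S = 999/18496
solve [mL_A; mL_B] = S·[w00; w01] and [mR_A; mR_B] = S·[w10; w11]:
  w00 = -1, w01 = 1, w10 = -1/2, w11 = -1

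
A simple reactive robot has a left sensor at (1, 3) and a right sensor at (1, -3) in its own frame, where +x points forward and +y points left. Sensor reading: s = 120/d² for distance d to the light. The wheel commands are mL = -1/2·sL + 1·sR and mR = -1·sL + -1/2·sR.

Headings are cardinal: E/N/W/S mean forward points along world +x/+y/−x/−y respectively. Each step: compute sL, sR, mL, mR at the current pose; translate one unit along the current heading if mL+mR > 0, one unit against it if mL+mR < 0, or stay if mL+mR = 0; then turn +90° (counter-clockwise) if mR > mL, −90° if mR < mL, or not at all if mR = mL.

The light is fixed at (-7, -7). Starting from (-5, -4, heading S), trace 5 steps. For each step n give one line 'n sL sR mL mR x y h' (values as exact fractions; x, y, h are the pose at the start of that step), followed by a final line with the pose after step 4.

0 120/29 24 636/29 -468/29 -5 -4 S
1 60 60/13 -330/13 -810/13 -5 -5 W
2 40/3 8/3 -4 -44/3 -4 -5 N
3 15/4 6 33/8 -27/4 -4 -6 E
4 24/5 120 588/5 -324/5 -5 -6 S
final -5 -7 W

n=0: pose=(-5,-4,S); sL=120/29, sR=24; mL=636/29, mR=-468/29; mL+mR=168/29 → advance +1; mR−mL=-1104/29 → turn -1·90°
n=1: pose=(-5,-5,W); sL=60, sR=60/13; mL=-330/13, mR=-810/13; mL+mR=-1140/13 → advance -1; mR−mL=-480/13 → turn -1·90°
n=2: pose=(-4,-5,N); sL=40/3, sR=8/3; mL=-4, mR=-44/3; mL+mR=-56/3 → advance -1; mR−mL=-32/3 → turn -1·90°
n=3: pose=(-4,-6,E); sL=15/4, sR=6; mL=33/8, mR=-27/4; mL+mR=-21/8 → advance -1; mR−mL=-87/8 → turn -1·90°
n=4: pose=(-5,-6,S); sL=24/5, sR=120; mL=588/5, mR=-324/5; mL+mR=264/5 → advance +1; mR−mL=-912/5 → turn -1·90°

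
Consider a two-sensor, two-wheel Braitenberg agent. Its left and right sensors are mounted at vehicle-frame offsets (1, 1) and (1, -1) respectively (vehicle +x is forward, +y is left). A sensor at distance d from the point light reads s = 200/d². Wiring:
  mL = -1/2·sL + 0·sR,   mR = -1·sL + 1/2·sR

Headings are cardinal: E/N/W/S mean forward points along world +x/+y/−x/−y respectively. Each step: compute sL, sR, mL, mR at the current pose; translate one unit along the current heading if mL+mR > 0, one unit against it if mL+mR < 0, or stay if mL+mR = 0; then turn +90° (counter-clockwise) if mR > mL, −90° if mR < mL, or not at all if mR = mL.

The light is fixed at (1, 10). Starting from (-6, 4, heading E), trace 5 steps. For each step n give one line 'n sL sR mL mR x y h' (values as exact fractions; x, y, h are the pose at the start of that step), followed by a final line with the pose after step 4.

0 200/61 40/17 -100/61 -2180/1037 -6 4 E
1 100/49 20/13 -50/49 -810/637 -7 4 S
2 200/117 200/97 -100/117 -7700/11349 -7 5 W
3 25/9 2 -25/18 -16/9 -6 5 S
4 200/89 200/73 -100/89 -5700/6497 -6 6 W
final -5 6 S

n=0: pose=(-6,4,E); sL=200/61, sR=40/17; mL=-100/61, mR=-2180/1037; mL+mR=-3880/1037 → advance -1; mR−mL=-480/1037 → turn -1·90°
n=1: pose=(-7,4,S); sL=100/49, sR=20/13; mL=-50/49, mR=-810/637; mL+mR=-1460/637 → advance -1; mR−mL=-160/637 → turn -1·90°
n=2: pose=(-7,5,W); sL=200/117, sR=200/97; mL=-100/117, mR=-7700/11349; mL+mR=-5800/3783 → advance -1; mR−mL=2000/11349 → turn +1·90°
n=3: pose=(-6,5,S); sL=25/9, sR=2; mL=-25/18, mR=-16/9; mL+mR=-19/6 → advance -1; mR−mL=-7/18 → turn -1·90°
n=4: pose=(-6,6,W); sL=200/89, sR=200/73; mL=-100/89, mR=-5700/6497; mL+mR=-13000/6497 → advance -1; mR−mL=1600/6497 → turn +1·90°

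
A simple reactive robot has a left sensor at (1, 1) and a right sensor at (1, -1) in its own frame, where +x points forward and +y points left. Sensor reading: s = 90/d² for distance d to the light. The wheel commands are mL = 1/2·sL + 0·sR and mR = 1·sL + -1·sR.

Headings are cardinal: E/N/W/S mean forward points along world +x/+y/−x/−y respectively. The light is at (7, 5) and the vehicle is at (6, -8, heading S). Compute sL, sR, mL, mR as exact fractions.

45/98 9/20 45/196 9/980

left sensor world pos  = (7, -9); dL² = 196
right sensor world pos = (5, -9); dR² = 200
sL = 90/196 = 45/98
sR = 90/200 = 9/20
mL = 1/2·sL + 0·sR = 45/196
mR = 1·sL + -1·sR = 9/980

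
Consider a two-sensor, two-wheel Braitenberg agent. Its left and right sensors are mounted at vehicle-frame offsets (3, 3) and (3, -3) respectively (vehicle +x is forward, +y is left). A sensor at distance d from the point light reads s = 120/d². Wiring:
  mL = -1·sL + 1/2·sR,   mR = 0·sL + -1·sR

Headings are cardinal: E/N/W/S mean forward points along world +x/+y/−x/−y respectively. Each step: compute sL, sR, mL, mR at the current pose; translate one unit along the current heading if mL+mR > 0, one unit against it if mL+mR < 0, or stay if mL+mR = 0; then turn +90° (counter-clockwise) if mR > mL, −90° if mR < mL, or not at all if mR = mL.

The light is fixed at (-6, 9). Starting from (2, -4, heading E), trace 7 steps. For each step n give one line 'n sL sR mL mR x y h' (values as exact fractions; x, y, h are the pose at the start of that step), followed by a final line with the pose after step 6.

n=0: pose=(2,-4,E); sL=120/221, sR=120/377; mL=-2460/6409, mR=-120/377; mL+mR=-4500/6409 → advance -1; mR−mL=420/6409 → turn +1·90°
n=1: pose=(1,-4,N); sL=30/29, sR=3/5; mL=-213/290, mR=-3/5; mL+mR=-387/290 → advance -1; mR−mL=39/290 → turn +1·90°
n=2: pose=(1,-5,W); sL=24/61, sR=120/137; mL=372/8357, mR=-120/137; mL+mR=-6948/8357 → advance -1; mR−mL=-7692/8357 → turn -1·90°
n=3: pose=(2,-5,N); sL=60/73, sR=60/121; mL=-5070/8833, mR=-60/121; mL+mR=-9450/8833 → advance -1; mR−mL=690/8833 → turn +1·90°
n=4: pose=(2,-6,W); sL=120/349, sR=120/169; mL=660/58981, mR=-120/169; mL+mR=-41220/58981 → advance -1; mR−mL=-42540/58981 → turn -1·90°
n=5: pose=(3,-6,N); sL=2/3, sR=5/12; mL=-11/24, mR=-5/12; mL+mR=-7/8 → advance -1; mR−mL=1/24 → turn +1·90°
n=6: pose=(3,-7,W); sL=120/397, sR=24/41; mL=-156/16277, mR=-24/41; mL+mR=-9684/16277 → advance -1; mR−mL=-9372/16277 → turn -1·90°

0 120/221 120/377 -2460/6409 -120/377 2 -4 E
1 30/29 3/5 -213/290 -3/5 1 -4 N
2 24/61 120/137 372/8357 -120/137 1 -5 W
3 60/73 60/121 -5070/8833 -60/121 2 -5 N
4 120/349 120/169 660/58981 -120/169 2 -6 W
5 2/3 5/12 -11/24 -5/12 3 -6 N
6 120/397 24/41 -156/16277 -24/41 3 -7 W
final 4 -7 N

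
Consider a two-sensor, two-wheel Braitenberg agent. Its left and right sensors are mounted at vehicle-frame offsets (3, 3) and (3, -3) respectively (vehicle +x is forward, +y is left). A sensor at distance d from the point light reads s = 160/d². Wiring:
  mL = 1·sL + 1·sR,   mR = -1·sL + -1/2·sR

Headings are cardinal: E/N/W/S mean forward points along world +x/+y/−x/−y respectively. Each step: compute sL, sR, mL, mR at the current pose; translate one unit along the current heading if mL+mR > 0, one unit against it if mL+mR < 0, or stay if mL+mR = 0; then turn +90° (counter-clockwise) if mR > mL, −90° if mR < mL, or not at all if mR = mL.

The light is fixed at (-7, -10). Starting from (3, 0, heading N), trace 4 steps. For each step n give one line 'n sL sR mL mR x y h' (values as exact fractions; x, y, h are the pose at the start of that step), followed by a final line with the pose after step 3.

n=0: pose=(3,0,N); sL=80/109, sR=80/169; mL=22240/18421, mR=-17880/18421; mL+mR=40/169 → advance +1; mR−mL=-40120/18421 → turn -1·90°
n=1: pose=(3,1,E); sL=32/73, sR=160/233; mL=19136/17009, mR=-13296/17009; mL+mR=80/233 → advance +1; mR−mL=-32432/17009 → turn -1·90°
n=2: pose=(4,1,S); sL=8/13, sR=5/4; mL=97/52, mR=-129/104; mL+mR=5/8 → advance +1; mR−mL=-323/104 → turn -1·90°
n=3: pose=(4,0,W); sL=160/113, sR=160/233; mL=55360/26329, mR=-46320/26329; mL+mR=80/233 → advance +1; mR−mL=-101680/26329 → turn -1·90°

0 80/109 80/169 22240/18421 -17880/18421 3 0 N
1 32/73 160/233 19136/17009 -13296/17009 3 1 E
2 8/13 5/4 97/52 -129/104 4 1 S
3 160/113 160/233 55360/26329 -46320/26329 4 0 W
final 3 0 N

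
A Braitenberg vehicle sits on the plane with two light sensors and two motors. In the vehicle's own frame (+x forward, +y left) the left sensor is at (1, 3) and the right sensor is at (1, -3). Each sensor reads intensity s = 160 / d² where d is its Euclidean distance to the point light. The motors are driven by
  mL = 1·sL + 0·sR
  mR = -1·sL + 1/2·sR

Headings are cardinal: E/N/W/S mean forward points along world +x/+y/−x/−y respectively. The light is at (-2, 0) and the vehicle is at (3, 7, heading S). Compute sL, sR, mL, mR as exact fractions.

left sensor world pos  = (6, 6); dL² = 100
right sensor world pos = (0, 6); dR² = 40
sL = 160/100 = 8/5
sR = 160/40 = 4
mL = 1·sL + 0·sR = 8/5
mR = -1·sL + 1/2·sR = 2/5

8/5 4 8/5 2/5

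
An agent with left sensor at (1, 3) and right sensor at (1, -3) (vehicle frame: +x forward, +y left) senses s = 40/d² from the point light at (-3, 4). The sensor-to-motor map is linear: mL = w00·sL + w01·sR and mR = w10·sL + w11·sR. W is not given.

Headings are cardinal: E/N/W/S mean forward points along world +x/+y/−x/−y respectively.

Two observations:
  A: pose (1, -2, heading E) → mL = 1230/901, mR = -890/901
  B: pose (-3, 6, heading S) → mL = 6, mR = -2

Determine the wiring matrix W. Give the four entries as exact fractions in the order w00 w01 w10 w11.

obs A: pose=(1,-2,E) → sL=20/17, sR=20/53, mL=1230/901, mR=-890/901
obs B: pose=(-3,6,S) → sL=4, sR=4, mL=6, mR=-2
sensor matrix S = [[20/17, 20/53], [4, 4]]; det S = 2880/901
solve [mL_A; mL_B] = S·[w00; w01] and [mR_A; mR_B] = S·[w10; w11]:
  w00 = 1, w01 = 1/2, w10 = -1, w11 = 1/2

1 1/2 -1 1/2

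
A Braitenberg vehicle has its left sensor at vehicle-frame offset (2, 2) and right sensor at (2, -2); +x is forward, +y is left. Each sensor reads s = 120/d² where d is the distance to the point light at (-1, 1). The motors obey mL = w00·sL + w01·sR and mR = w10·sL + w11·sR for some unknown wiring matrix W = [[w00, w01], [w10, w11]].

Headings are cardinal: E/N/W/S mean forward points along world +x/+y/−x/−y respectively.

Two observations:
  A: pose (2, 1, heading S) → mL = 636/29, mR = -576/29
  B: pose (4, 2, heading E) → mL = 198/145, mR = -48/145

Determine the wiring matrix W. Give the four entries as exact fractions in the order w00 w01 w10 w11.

-1/2 1 1 -1

obs A: pose=(2,1,S) → sL=120/29, sR=24, mL=636/29, mR=-576/29
obs B: pose=(4,2,E) → sL=60/29, sR=12/5, mL=198/145, mR=-48/145
sensor matrix S = [[120/29, 24], [60/29, 12/5]]; det S = -1152/29
solve [mL_A; mL_B] = S·[w00; w01] and [mR_A; mR_B] = S·[w10; w11]:
  w00 = -1/2, w01 = 1, w10 = 1, w11 = -1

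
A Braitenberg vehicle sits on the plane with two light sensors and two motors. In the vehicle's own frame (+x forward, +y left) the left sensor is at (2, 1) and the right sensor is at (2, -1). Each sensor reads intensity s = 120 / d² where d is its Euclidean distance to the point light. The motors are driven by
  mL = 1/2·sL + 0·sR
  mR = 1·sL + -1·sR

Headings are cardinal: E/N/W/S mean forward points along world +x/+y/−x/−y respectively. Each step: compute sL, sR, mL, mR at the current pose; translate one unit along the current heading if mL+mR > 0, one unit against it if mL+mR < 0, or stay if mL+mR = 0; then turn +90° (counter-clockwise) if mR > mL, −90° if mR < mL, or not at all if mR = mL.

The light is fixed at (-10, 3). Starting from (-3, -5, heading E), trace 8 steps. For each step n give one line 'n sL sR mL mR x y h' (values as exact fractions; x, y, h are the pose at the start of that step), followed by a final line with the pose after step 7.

0 12/13 20/27 6/13 64/351 -3 -5 E
1 120/181 120/149 60/181 -3840/26969 -2 -5 S
2 15/17 6/5 15/34 -27/85 -2 -6 W
3 24/17 120/113 12/17 672/1921 -3 -6 N
4 12/13 20/27 6/13 64/351 -3 -5 E
5 120/181 120/149 60/181 -3840/26969 -2 -5 S
6 15/17 6/5 15/34 -27/85 -2 -6 W
7 24/17 120/113 12/17 672/1921 -3 -6 N
final -3 -5 E

n=0: pose=(-3,-5,E); sL=12/13, sR=20/27; mL=6/13, mR=64/351; mL+mR=226/351 → advance +1; mR−mL=-98/351 → turn -1·90°
n=1: pose=(-2,-5,S); sL=120/181, sR=120/149; mL=60/181, mR=-3840/26969; mL+mR=5100/26969 → advance +1; mR−mL=-12780/26969 → turn -1·90°
n=2: pose=(-2,-6,W); sL=15/17, sR=6/5; mL=15/34, mR=-27/85; mL+mR=21/170 → advance +1; mR−mL=-129/170 → turn -1·90°
n=3: pose=(-3,-6,N); sL=24/17, sR=120/113; mL=12/17, mR=672/1921; mL+mR=2028/1921 → advance +1; mR−mL=-684/1921 → turn -1·90°
n=4: pose=(-3,-5,E); sL=12/13, sR=20/27; mL=6/13, mR=64/351; mL+mR=226/351 → advance +1; mR−mL=-98/351 → turn -1·90°
n=5: pose=(-2,-5,S); sL=120/181, sR=120/149; mL=60/181, mR=-3840/26969; mL+mR=5100/26969 → advance +1; mR−mL=-12780/26969 → turn -1·90°
n=6: pose=(-2,-6,W); sL=15/17, sR=6/5; mL=15/34, mR=-27/85; mL+mR=21/170 → advance +1; mR−mL=-129/170 → turn -1·90°
n=7: pose=(-3,-6,N); sL=24/17, sR=120/113; mL=12/17, mR=672/1921; mL+mR=2028/1921 → advance +1; mR−mL=-684/1921 → turn -1·90°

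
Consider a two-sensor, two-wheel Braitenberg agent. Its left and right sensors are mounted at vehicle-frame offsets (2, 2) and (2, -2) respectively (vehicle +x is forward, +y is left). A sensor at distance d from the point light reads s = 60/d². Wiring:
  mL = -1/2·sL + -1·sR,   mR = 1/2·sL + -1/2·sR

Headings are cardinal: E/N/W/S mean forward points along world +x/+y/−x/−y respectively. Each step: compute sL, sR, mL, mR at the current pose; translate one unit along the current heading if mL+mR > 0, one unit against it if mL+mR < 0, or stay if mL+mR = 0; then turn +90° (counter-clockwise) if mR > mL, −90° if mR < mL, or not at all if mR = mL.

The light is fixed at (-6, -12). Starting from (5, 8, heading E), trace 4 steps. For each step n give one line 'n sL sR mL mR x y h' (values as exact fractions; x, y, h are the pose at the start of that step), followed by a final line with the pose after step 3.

0 60/653 60/493 -53970/321929 -4800/321929 5 8 E
1 15/137 15/157 -6465/43018 150/21509 4 8 N
2 60/353 12/101 -7266/35653 912/35653 4 7 W
3 30/229 6/37 -1929/8473 -132/8473 5 7 S
final 5 8 E

n=0: pose=(5,8,E); sL=60/653, sR=60/493; mL=-53970/321929, mR=-4800/321929; mL+mR=-90/493 → advance -1; mR−mL=49170/321929 → turn +1·90°
n=1: pose=(4,8,N); sL=15/137, sR=15/157; mL=-6465/43018, mR=150/21509; mL+mR=-45/314 → advance -1; mR−mL=6765/43018 → turn +1·90°
n=2: pose=(4,7,W); sL=60/353, sR=12/101; mL=-7266/35653, mR=912/35653; mL+mR=-18/101 → advance -1; mR−mL=8178/35653 → turn +1·90°
n=3: pose=(5,7,S); sL=30/229, sR=6/37; mL=-1929/8473, mR=-132/8473; mL+mR=-9/37 → advance -1; mR−mL=1797/8473 → turn +1·90°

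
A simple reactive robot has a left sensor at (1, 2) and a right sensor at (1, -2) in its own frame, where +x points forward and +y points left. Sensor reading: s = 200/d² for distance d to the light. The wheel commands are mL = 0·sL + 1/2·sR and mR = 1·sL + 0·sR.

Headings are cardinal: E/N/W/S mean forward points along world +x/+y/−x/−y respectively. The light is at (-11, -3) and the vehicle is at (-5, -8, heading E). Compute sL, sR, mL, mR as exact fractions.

left sensor world pos  = (-4, -6); dL² = 58
right sensor world pos = (-4, -10); dR² = 98
sL = 200/58 = 100/29
sR = 200/98 = 100/49
mL = 0·sL + 1/2·sR = 50/49
mR = 1·sL + 0·sR = 100/29

100/29 100/49 50/49 100/29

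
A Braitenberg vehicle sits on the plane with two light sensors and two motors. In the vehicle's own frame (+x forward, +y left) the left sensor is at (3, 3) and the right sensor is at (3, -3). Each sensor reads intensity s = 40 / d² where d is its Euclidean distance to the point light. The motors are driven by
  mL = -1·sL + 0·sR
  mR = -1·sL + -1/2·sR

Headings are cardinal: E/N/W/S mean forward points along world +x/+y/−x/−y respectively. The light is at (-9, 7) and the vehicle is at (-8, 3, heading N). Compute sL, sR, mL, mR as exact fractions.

left sensor world pos  = (-11, 6); dL² = 5
right sensor world pos = (-5, 6); dR² = 17
sL = 40/5 = 8
sR = 40/17 = 40/17
mL = -1·sL + 0·sR = -8
mR = -1·sL + -1/2·sR = -156/17

8 40/17 -8 -156/17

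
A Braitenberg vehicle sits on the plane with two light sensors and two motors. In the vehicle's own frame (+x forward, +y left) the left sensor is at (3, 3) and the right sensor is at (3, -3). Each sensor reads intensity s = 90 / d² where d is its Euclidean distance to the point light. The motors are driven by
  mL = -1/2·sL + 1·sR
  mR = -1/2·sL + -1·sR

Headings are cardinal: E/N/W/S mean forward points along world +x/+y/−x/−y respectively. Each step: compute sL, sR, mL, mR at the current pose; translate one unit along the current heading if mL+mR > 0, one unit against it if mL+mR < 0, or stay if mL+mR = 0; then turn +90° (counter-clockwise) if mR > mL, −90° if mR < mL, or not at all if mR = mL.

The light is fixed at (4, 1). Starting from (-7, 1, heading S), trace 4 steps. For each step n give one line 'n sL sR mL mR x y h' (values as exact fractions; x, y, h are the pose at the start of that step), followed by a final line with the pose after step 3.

0 90/73 18/41 -531/2993 -3159/2993 -7 1 S
1 9/20 45/106 423/2120 -1377/2120 -7 2 W
2 18/37 18/13 549/481 -783/481 -6 2 N
3 45/29 45/29 45/58 -135/58 -6 1 E
final -7 1 S

n=0: pose=(-7,1,S); sL=90/73, sR=18/41; mL=-531/2993, mR=-3159/2993; mL+mR=-90/73 → advance -1; mR−mL=-36/41 → turn -1·90°
n=1: pose=(-7,2,W); sL=9/20, sR=45/106; mL=423/2120, mR=-1377/2120; mL+mR=-9/20 → advance -1; mR−mL=-45/53 → turn -1·90°
n=2: pose=(-6,2,N); sL=18/37, sR=18/13; mL=549/481, mR=-783/481; mL+mR=-18/37 → advance -1; mR−mL=-36/13 → turn -1·90°
n=3: pose=(-6,1,E); sL=45/29, sR=45/29; mL=45/58, mR=-135/58; mL+mR=-45/29 → advance -1; mR−mL=-90/29 → turn -1·90°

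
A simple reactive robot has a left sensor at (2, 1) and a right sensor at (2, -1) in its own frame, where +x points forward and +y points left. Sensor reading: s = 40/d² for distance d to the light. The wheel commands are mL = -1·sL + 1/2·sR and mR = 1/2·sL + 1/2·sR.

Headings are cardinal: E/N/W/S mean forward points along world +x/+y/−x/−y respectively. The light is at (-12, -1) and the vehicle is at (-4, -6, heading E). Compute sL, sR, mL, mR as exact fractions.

left sensor world pos  = (-2, -5); dL² = 116
right sensor world pos = (-2, -7); dR² = 136
sL = 40/116 = 10/29
sR = 40/136 = 5/17
mL = -1·sL + 1/2·sR = -195/986
mR = 1/2·sL + 1/2·sR = 315/986

10/29 5/17 -195/986 315/986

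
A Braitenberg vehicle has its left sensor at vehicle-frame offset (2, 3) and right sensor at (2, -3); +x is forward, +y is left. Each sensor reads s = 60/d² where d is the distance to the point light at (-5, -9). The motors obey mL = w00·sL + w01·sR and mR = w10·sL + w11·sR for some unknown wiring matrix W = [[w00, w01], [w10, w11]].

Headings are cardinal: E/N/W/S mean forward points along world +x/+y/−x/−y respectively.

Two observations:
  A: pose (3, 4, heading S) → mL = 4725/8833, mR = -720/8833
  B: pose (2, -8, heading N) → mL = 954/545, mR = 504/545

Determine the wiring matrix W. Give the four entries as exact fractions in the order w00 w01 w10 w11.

obs A: pose=(3,4,S) → sL=30/121, sR=30/73, mL=4725/8833, mR=-720/8833
obs B: pose=(2,-8,N) → sL=12/5, sR=60/109, mL=954/545, mR=504/545
sensor matrix S = [[30/121, 30/73], [12/5, 60/109]]; det S = -818208/962797
solve [mL_A; mL_B] = S·[w00; w01] and [mR_A; mR_B] = S·[w10; w11]:
  w00 = 1/2, w01 = 1, w10 = 1/2, w11 = -1/2

1/2 1 1/2 -1/2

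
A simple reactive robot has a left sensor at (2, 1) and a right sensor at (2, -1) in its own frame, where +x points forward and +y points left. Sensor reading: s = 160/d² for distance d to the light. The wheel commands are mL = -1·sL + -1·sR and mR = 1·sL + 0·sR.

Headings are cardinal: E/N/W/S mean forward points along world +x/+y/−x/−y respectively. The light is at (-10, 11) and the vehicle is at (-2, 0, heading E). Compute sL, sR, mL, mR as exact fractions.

left sensor world pos  = (0, 1); dL² = 200
right sensor world pos = (0, -1); dR² = 244
sL = 160/200 = 4/5
sR = 160/244 = 40/61
mL = -1·sL + -1·sR = -444/305
mR = 1·sL + 0·sR = 4/5

4/5 40/61 -444/305 4/5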